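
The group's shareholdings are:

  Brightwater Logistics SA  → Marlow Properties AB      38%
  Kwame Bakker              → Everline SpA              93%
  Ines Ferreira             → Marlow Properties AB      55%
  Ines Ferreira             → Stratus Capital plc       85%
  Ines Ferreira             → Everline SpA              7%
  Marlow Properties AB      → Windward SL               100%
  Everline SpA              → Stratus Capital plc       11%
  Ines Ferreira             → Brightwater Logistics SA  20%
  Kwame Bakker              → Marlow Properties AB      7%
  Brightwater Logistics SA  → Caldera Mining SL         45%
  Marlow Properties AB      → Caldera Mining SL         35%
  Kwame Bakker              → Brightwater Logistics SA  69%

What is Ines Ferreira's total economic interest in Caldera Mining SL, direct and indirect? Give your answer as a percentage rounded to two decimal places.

30.91%

Ines reaches Caldera along 3 paths.
Via Brightwater → Marlow: 20% × 38% × 35% = 2.66%.
Via Marlow: 55% × 35% = 19.25%.
Via Brightwater: 20% × 45% = 9%.
Total: 2.66% + 19.25% + 9% = 30.91%.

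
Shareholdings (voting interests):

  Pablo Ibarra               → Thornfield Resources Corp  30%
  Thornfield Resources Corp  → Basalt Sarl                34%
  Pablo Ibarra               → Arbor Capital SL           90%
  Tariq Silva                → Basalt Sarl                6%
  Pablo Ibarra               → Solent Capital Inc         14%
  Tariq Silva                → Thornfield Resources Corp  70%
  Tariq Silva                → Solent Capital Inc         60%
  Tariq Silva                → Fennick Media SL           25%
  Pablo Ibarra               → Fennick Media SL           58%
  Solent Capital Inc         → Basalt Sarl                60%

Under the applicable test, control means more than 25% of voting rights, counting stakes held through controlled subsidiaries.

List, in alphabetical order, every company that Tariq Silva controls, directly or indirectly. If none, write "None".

Basalt Sarl, Solent Capital Inc, Thornfield Resources Corp

Tariq holds 70% of Thornfield, so Tariq controls Thornfield.
Tariq holds 60% of Solent, so Tariq controls Solent.
Solent and Thornfield and Tariq together hold 60% + 34% + 6% = 100% of Basalt, so Tariq controls Basalt.
No other company's threshold is met.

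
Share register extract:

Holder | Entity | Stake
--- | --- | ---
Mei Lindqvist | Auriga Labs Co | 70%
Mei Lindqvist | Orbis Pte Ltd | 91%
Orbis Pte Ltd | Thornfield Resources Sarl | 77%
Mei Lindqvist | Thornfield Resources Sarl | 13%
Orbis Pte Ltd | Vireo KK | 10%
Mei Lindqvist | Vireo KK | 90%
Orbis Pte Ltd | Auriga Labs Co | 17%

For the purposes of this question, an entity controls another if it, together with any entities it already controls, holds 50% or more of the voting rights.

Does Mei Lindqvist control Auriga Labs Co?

Mei holds 91% of Orbis, so Mei controls Orbis.
Mei and Orbis together hold 70% + 17% = 87% of Auriga, so Mei controls Auriga.

Yes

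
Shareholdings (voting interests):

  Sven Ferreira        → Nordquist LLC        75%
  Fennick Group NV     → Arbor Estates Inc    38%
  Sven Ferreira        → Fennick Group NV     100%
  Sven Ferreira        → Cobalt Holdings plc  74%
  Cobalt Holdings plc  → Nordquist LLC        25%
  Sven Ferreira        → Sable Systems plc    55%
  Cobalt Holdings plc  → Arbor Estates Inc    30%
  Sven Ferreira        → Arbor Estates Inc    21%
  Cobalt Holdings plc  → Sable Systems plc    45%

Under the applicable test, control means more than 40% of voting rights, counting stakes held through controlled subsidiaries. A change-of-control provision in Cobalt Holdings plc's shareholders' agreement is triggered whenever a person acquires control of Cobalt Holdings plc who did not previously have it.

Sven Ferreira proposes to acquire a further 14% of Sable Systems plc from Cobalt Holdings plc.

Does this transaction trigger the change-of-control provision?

The purchase adds only to Sven's holdings (Cobalt's stake shrinks), so Sven is the only person who could newly come to control Cobalt.
Sven holds 74% of Cobalt, so Sven controls Cobalt.
So Sven already controls Cobalt before the transaction.
After the purchase, Sven's direct stake in Sable rises to 55% + 14% = 69%, and Cobalt's stake falls to 31%.
Sven controlled Cobalt already, so this is not a new person acquiring control; every other person's position is unchanged or reduced.
No new person acquires control, so the clause is not triggered.

No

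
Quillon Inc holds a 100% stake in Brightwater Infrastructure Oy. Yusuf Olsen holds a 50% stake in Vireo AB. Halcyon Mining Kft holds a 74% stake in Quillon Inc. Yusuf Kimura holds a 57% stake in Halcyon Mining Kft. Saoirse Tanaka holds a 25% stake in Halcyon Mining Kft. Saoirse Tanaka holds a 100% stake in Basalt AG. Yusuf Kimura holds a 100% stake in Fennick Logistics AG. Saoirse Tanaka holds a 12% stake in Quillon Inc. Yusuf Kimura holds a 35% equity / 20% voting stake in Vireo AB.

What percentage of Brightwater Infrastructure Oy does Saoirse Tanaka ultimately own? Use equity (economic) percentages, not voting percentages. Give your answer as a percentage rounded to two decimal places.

Saoirse reaches Brightwater along 2 paths.
Via Halcyon → Quillon: 25% × 74% × 100% = 18.5%.
Via Quillon: 12% × 100% = 12%.
Total: 18.5% + 12% = 30.5%.
Rounded: 30.50%.

30.50%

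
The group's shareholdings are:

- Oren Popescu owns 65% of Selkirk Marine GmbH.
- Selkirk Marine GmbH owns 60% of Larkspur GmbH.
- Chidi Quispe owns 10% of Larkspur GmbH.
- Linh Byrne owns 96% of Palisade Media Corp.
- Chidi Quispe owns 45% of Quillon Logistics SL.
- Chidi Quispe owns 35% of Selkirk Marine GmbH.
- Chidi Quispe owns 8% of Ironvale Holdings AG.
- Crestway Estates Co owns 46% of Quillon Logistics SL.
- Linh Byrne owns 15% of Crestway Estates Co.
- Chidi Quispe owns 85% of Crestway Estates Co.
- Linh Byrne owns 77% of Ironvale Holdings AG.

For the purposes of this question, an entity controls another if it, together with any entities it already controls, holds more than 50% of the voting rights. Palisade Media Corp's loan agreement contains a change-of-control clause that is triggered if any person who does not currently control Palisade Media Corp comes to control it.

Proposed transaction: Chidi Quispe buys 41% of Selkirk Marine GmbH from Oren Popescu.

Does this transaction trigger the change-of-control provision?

No

The purchase adds only to Chidi's holdings (Oren's stake shrinks), so Chidi is the only person who could newly come to control Palisade.
Chidi holds 85% of Crestway, so Chidi controls Crestway.
Crestway and Chidi together hold 46% + 45% = 91% of Quillon, so Chidi controls Quillon.
Neither Chidi nor any entity Chidi controls holds any voting interest in Palisade.
So before the transaction, Chidi does not control Palisade.
After the purchase, Chidi's direct stake in Selkirk rises to 35% + 41% = 76%, and Oren's stake falls to 24%.
Chidi holds 76% of Selkirk, so Chidi controls Selkirk.
Selkirk and Chidi together hold 60% + 10% = 70% of Larkspur, so Chidi controls Larkspur.
After the transaction, neither Chidi nor any entity Chidi controls holds a voting interest in Palisade, so Chidi still does not control it.
No new person acquires control, so the clause is not triggered.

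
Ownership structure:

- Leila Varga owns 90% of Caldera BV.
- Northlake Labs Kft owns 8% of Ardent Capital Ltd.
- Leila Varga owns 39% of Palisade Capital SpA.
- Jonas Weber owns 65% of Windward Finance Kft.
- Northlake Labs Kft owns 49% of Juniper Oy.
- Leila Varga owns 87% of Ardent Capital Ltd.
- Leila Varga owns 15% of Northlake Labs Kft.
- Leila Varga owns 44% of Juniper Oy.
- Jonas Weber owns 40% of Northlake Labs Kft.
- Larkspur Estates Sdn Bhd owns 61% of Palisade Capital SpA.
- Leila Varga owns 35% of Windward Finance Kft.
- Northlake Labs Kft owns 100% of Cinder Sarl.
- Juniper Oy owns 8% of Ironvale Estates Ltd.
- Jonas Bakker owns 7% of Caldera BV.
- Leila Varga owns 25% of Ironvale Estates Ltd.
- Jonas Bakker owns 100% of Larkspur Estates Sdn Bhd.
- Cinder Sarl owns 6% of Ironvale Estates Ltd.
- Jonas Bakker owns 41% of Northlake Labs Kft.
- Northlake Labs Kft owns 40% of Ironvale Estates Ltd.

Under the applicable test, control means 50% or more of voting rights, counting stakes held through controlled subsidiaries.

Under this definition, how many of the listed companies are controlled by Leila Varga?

2

Leila holds 90% of Caldera, so Leila controls Caldera.
Leila holds 87% of Ardent, so Leila controls Ardent.
No other company's threshold is met.
Leila controls 2 companies.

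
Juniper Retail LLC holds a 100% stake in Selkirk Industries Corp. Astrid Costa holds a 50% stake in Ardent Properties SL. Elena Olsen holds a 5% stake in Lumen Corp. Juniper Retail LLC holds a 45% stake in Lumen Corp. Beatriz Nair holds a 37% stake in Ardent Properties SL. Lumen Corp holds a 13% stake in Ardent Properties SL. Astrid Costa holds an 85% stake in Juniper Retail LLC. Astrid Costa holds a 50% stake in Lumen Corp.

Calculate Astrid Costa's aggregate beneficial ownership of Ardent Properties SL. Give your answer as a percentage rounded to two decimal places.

Astrid reaches Ardent along 3 paths.
Via Lumen: 50% × 13% = 6.5%.
Via Juniper → Lumen: 85% × 45% × 13% = 4.9725%.
Direct stake: 50% = 50%.
Total: 6.5% + 4.9725% + 50% = 61.4725%.
Rounded: 61.47%.

61.47%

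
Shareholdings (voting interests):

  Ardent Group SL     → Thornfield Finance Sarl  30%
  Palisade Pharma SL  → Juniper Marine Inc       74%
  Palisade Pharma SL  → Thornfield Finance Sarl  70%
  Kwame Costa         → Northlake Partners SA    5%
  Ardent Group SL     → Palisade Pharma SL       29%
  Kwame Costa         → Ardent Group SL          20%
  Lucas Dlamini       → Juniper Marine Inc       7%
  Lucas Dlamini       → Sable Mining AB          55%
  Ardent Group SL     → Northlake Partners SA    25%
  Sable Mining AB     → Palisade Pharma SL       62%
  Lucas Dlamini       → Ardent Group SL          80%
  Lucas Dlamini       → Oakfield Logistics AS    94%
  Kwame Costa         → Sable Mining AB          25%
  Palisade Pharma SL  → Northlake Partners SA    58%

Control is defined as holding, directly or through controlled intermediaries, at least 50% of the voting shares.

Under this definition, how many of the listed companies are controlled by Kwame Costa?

0

Kwame's largest direct stake is 25% in Sable, which does not meet the threshold.
Kwame controls 0 companies.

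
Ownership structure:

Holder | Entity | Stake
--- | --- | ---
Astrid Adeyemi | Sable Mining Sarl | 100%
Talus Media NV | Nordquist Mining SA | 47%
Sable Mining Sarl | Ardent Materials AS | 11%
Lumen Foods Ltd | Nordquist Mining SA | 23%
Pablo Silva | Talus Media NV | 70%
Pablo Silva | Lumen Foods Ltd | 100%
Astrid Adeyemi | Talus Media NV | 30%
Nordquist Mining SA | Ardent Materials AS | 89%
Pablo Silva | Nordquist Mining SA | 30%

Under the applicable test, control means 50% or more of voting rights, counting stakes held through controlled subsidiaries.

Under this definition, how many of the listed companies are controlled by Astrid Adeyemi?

1

Astrid holds 100% of Sable, so Astrid controls Sable.
No other company's threshold is met.
Astrid controls 1 company.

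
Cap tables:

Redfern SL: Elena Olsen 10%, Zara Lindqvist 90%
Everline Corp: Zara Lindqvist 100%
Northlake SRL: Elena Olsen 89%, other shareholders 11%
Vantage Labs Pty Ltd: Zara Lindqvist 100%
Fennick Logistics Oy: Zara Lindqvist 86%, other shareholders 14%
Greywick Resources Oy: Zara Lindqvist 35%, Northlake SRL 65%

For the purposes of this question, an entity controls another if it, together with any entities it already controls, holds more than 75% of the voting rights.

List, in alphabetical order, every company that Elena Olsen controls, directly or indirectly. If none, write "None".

Northlake SRL

Elena holds 89% of Northlake, so Elena controls Northlake.
No other company's threshold is met.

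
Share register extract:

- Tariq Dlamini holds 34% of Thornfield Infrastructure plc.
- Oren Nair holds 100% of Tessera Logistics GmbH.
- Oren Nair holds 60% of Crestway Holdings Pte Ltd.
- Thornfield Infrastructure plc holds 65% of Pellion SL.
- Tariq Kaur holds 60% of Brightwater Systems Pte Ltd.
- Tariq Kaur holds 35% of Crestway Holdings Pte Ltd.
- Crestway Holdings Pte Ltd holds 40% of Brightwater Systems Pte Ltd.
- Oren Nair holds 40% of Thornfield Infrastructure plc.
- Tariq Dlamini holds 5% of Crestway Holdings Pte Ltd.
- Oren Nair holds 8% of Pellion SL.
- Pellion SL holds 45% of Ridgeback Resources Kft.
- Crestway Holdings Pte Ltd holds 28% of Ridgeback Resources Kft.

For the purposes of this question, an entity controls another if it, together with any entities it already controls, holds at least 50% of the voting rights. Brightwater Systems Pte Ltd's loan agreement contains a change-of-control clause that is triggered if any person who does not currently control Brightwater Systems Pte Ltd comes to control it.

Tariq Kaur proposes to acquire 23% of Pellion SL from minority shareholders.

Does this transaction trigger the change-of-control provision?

The purchase changes only Tariq Kaur's holdings, so Tariq Kaur is the only person who could newly come to control Brightwater.
Tariq Kaur holds 60% of Brightwater, so Tariq Kaur controls Brightwater.
So Tariq Kaur already controls Brightwater before the transaction.
After the purchase, Tariq Kaur holds 23% of Pellion directly.
Tariq Kaur controlled Brightwater already, so this is not a new person acquiring control; every other person's position is unchanged or reduced.
No new person acquires control, so the clause is not triggered.

No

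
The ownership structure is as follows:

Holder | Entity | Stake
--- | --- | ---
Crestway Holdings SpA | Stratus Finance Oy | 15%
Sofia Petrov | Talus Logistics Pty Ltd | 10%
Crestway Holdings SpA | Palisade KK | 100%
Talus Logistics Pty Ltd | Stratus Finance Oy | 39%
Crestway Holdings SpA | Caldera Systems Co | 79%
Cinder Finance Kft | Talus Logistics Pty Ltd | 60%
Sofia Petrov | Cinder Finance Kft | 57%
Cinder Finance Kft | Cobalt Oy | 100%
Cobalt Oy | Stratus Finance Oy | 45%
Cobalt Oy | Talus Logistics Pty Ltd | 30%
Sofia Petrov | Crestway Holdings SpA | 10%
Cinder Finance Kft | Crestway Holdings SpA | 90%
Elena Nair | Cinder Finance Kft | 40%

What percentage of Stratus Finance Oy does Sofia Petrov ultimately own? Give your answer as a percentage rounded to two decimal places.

58.75%

Sofia reaches Stratus along 6 paths.
Via Cinder → Cobalt: 57% × 100% × 45% = 25.65%.
Via Cinder → Crestway: 57% × 90% × 15% = 7.695%.
Via Crestway: 10% × 15% = 1.5%.
Via Cinder → Talus: 57% × 60% × 39% = 13.338%.
Via Cinder → Cobalt → Talus: 57% × 100% × 30% × 39% = 6.669%.
Via Talus: 10% × 39% = 3.9%.
Total: 25.65% + 7.695% + 1.5% + 13.338% + 6.669% + 3.9% = 58.752%.
Rounded: 58.75%.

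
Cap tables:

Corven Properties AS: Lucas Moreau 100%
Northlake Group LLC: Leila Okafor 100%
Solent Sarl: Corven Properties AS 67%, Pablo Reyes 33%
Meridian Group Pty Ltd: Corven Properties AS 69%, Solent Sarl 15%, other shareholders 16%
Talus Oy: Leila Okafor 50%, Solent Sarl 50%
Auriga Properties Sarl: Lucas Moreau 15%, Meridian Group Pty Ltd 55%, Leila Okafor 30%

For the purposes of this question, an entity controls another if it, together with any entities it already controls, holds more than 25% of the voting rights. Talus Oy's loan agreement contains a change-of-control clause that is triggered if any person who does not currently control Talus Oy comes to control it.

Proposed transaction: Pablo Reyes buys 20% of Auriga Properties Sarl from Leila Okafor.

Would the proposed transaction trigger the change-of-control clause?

The purchase adds only to Pablo's holdings (Leila's stake shrinks), so Pablo is the only person who could newly come to control Talus.
Pablo holds 33% of Solent, so Pablo controls Solent.
Solent holds 50% of Talus, so Pablo controls Talus.
So Pablo already controls Talus before the transaction.
After the purchase, Pablo holds 20% of Auriga directly, and Leila's stake falls to 10%.
Pablo controlled Talus already, so this is not a new person acquiring control; every other person's position is unchanged or reduced.
No new person acquires control, so the clause is not triggered.

No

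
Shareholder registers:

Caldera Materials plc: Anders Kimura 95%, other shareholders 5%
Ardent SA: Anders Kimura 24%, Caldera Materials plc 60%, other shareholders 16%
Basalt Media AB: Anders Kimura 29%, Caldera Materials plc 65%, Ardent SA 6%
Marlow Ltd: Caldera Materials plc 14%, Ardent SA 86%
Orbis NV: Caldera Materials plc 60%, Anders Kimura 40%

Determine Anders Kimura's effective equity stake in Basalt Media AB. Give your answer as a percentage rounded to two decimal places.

Anders reaches Basalt along 4 paths.
Direct stake: 29% = 29%.
Via Caldera: 95% × 65% = 61.75%.
Via Ardent: 24% × 6% = 1.44%.
Via Caldera → Ardent: 95% × 60% × 6% = 3.42%.
Total: 29% + 61.75% + 1.44% + 3.42% = 95.61%.

95.61%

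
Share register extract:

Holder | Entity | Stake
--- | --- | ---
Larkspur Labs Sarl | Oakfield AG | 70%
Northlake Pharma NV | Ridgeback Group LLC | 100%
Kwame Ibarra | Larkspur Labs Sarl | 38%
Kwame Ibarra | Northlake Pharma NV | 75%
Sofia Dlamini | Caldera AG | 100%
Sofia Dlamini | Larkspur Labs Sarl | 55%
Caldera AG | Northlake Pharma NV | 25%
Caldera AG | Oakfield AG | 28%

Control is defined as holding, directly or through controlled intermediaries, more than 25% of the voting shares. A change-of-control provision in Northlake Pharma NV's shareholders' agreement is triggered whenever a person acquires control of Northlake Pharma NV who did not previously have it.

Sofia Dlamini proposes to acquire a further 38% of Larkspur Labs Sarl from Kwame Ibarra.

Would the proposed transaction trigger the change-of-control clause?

No

The purchase adds only to Sofia's holdings (Kwame's stake shrinks), so Sofia is the only person who could newly come to control Northlake.
Sofia holds 100% of Caldera, so Sofia controls Caldera.
Sofia holds 55% of Larkspur, so Sofia controls Larkspur.
Caldera and Larkspur together hold 28% + 70% = 98% of Oakfield, so Sofia controls Oakfield.
In Northlake, Sofia's side holds only 25%, not > 25%.
So before the transaction, Sofia does not control Northlake.
After the purchase, Sofia's direct stake in Larkspur rises to 55% + 38% = 93%, and Kwame's stake falls to 0%.
Sofia holds 93% of Larkspur, so Sofia controls Larkspur.
After the transaction, Sofia's side holds 25% of Northlake, not > 25%, so Sofia still does not control Northlake.
No new person acquires control, so the clause is not triggered.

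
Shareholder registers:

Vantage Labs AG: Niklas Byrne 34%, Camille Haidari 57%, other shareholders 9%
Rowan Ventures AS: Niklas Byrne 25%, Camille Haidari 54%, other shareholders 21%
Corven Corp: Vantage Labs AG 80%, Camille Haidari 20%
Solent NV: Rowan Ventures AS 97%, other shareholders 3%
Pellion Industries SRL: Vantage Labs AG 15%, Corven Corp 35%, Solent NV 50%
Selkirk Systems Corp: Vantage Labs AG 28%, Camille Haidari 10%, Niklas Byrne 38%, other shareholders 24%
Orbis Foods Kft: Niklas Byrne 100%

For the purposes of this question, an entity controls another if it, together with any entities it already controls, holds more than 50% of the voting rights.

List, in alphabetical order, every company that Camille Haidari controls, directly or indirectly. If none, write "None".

Camille holds 57% of Vantage, so Camille controls Vantage.
Camille holds 54% of Rowan, so Camille controls Rowan.
Vantage and Camille together hold 80% + 20% = 100% of Corven, so Camille controls Corven.
Rowan holds 97% of Solent, so Camille controls Solent.
Vantage and Corven and Solent together hold 15% + 35% + 50% = 100% of Pellion, so Camille controls Pellion.
No other company's threshold is met.

Corven Corp, Pellion Industries SRL, Rowan Ventures AS, Solent NV, Vantage Labs AG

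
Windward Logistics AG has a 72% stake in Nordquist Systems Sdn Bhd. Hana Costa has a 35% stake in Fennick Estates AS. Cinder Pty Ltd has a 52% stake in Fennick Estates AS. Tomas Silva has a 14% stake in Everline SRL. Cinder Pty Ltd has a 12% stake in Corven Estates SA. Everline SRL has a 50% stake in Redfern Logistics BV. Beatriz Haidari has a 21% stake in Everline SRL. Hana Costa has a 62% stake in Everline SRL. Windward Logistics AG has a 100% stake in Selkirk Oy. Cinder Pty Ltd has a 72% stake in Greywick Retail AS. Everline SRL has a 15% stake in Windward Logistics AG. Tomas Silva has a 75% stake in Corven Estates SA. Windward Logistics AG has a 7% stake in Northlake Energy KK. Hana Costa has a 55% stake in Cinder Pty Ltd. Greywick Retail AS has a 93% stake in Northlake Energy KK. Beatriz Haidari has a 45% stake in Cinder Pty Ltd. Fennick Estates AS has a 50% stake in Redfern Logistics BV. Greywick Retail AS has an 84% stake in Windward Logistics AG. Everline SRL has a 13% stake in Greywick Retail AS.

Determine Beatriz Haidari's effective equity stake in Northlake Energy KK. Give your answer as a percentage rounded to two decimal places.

34.96%

Beatriz reaches Northlake along 5 paths.
Via Everline → Greywick → Windward: 21% × 13% × 84% × 7% = 0.160524%.
Via Cinder → Greywick → Windward: 45% × 72% × 84% × 7% = 1.90512%.
Via Everline → Windward: 21% × 15% × 7% = 0.2205%.
Via Everline → Greywick: 21% × 13% × 93% = 2.5389%.
Via Cinder → Greywick: 45% × 72% × 93% = 30.132%.
Total: 0.160524% + 1.90512% + 0.2205% + 2.5389% + 30.132% = 34.957044%.
Rounded: 34.96%.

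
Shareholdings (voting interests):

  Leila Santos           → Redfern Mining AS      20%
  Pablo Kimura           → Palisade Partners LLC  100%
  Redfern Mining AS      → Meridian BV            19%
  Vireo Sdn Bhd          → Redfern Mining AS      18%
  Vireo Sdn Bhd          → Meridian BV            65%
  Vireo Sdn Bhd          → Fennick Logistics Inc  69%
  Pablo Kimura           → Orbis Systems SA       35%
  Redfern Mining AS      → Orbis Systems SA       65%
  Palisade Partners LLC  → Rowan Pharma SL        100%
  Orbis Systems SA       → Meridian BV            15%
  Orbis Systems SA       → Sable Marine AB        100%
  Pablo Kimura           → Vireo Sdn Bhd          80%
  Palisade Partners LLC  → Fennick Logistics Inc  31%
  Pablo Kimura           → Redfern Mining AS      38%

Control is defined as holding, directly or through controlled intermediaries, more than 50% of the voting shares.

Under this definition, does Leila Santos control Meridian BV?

Leila's largest direct stake is 20% in Redfern, which does not meet the threshold, so Leila controls no company.
Neither Leila nor any entity Leila controls holds any voting interest in Meridian.
So Leila does not control Meridian.

No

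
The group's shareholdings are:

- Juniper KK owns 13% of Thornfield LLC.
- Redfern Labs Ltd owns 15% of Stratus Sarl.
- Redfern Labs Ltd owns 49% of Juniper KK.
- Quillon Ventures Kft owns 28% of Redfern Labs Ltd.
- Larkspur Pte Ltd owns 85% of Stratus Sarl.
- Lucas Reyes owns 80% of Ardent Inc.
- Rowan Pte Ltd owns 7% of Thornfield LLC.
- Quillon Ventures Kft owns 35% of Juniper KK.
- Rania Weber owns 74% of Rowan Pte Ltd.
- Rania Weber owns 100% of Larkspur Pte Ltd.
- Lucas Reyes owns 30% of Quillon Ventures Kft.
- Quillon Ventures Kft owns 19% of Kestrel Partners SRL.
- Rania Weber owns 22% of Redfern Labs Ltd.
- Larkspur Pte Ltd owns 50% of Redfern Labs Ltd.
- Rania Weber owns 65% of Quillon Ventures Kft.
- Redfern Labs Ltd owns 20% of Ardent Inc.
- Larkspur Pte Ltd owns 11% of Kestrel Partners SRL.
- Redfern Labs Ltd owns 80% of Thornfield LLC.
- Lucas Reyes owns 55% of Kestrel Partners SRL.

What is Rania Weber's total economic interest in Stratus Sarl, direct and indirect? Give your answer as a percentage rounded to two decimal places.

98.53%

Rania reaches Stratus along 4 paths.
Via Larkspur: 100% × 85% = 85%.
Via Larkspur → Redfern: 100% × 50% × 15% = 7.5%.
Via Quillon → Redfern: 65% × 28% × 15% = 2.73%.
Via Redfern: 22% × 15% = 3.3%.
Total: 85% + 7.5% + 2.73% + 3.3% = 98.53%.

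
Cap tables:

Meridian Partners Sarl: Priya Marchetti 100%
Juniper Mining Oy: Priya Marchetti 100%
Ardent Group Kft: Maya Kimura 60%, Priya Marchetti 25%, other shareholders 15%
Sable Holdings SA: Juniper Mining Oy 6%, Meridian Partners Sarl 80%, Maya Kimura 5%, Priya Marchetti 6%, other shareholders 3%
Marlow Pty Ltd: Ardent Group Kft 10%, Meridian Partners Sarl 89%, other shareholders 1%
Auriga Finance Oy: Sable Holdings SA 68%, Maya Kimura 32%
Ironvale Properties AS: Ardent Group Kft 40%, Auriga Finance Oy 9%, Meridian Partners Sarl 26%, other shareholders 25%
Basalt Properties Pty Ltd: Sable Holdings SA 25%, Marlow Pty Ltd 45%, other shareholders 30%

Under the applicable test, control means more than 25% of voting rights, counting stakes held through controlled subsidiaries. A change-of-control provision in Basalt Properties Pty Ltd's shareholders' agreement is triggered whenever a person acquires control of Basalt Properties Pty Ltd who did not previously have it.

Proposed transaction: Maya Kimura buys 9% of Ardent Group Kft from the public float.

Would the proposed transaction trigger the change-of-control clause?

The purchase changes only Maya's holdings, so Maya is the only person who could newly come to control Basalt.
Maya holds 60% of Ardent, so Maya controls Ardent.
Maya holds 32% of Auriga, so Maya controls Auriga.
Ardent and Auriga together hold 40% + 9% = 49% of Ironvale, so Maya controls Ironvale.
Neither Maya nor any entity Maya controls holds any voting interest in Basalt.
So before the transaction, Maya does not control Basalt.
After the purchase, Maya's direct stake in Ardent rises to 60% + 9% = 69%.
Maya holds 69% of Ardent, so Maya controls Ardent.
After the transaction, neither Maya nor any entity Maya controls holds a voting interest in Basalt, so Maya still does not control it.
No new person acquires control, so the clause is not triggered.

No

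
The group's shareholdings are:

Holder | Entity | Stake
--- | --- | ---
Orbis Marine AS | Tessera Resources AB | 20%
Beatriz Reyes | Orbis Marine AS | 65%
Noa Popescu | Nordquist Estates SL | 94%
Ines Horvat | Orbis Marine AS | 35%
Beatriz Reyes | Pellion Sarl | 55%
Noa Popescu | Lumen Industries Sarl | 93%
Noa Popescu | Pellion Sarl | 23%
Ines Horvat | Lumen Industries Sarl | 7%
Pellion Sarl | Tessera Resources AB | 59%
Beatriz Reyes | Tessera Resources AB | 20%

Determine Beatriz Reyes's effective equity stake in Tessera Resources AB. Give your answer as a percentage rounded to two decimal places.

Beatriz reaches Tessera along 3 paths.
Via Orbis: 65% × 20% = 13%.
Direct stake: 20% = 20%.
Via Pellion: 55% × 59% = 32.45%.
Total: 13% + 20% + 32.45% = 65.45%.

65.45%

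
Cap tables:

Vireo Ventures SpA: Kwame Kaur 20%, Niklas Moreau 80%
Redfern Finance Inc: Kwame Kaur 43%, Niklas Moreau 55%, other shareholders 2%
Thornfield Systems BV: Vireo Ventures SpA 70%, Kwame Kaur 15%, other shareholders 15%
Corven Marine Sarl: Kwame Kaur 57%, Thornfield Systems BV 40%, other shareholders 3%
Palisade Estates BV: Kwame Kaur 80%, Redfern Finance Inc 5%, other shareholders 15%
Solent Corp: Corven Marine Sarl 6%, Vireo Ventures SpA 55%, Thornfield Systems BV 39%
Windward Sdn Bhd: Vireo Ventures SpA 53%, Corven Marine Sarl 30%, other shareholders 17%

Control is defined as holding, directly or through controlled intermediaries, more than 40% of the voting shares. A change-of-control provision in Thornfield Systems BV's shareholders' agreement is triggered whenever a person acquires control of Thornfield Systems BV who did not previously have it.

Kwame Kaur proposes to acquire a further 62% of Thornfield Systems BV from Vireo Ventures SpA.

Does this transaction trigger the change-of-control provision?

The purchase adds only to Kwame's holdings (Vireo's stake shrinks), so Kwame is the only person who could newly come to control Thornfield.
Kwame holds 43% of Redfern, so Kwame controls Redfern.
Kwame holds 57% of Corven, so Kwame controls Corven.
Kwame and Redfern together hold 80% + 5% = 85% of Palisade, so Kwame controls Palisade.
In Thornfield, Kwame's side holds only 15%, not > 40%.
So before the transaction, Kwame does not control Thornfield.
After the purchase, Kwame's direct stake in Thornfield rises to 15% + 62% = 77%, and Vireo's stake falls to 8%.
Kwame holds 77% of Thornfield, so Kwame controls Thornfield.
Kwame did not control Thornfield before and does after, so the clause is triggered.

Yes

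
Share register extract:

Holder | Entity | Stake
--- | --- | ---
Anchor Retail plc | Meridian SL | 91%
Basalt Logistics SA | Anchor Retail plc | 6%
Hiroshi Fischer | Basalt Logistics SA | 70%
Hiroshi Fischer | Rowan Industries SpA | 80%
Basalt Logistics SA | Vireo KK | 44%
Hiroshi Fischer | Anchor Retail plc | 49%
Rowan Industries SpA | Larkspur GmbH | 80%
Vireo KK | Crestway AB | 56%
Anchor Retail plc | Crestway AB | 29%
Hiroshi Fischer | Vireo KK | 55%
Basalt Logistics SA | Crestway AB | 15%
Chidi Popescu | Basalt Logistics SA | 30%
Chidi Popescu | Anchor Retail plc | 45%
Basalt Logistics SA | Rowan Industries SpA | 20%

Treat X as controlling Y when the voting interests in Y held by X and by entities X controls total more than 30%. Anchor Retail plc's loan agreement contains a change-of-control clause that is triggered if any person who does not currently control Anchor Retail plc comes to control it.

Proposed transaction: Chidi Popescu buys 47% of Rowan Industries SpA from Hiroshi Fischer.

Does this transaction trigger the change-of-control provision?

No

The purchase adds only to Chidi's holdings (Hiroshi's stake shrinks), so Chidi is the only person who could newly come to control Anchor.
Chidi holds 45% of Anchor, so Chidi controls Anchor.
So Chidi already controls Anchor before the transaction.
After the purchase, Chidi holds 47% of Rowan directly, and Hiroshi's stake falls to 33%.
Chidi controlled Anchor already, so this is not a new person acquiring control; every other person's position is unchanged or reduced.
No new person acquires control, so the clause is not triggered.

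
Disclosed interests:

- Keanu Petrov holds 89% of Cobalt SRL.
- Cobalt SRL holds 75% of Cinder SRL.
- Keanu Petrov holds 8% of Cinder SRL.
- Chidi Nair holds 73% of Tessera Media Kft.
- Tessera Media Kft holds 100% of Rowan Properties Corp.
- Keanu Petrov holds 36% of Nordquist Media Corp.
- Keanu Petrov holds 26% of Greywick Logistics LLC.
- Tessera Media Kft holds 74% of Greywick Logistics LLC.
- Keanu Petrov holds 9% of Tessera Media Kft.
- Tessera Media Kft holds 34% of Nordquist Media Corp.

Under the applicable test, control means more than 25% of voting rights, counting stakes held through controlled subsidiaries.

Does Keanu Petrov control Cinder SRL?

Keanu holds 89% of Cobalt, so Keanu controls Cobalt.
Cobalt and Keanu together hold 75% + 8% = 83% of Cinder, so Keanu controls Cinder.

Yes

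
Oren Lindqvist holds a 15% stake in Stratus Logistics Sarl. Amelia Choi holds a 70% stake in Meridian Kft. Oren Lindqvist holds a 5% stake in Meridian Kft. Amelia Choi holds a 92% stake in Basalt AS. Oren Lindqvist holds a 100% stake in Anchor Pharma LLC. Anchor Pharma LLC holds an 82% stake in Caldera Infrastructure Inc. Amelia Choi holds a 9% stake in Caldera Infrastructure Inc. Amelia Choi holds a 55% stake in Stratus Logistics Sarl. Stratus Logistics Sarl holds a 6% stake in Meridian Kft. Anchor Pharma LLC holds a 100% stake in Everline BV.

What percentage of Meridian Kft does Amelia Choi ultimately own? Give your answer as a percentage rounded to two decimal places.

73.30%

Amelia reaches Meridian along 2 paths.
Via Stratus: 55% × 6% = 3.3%.
Direct stake: 70% = 70%.
Total: 3.3% + 70% = 73.3%.
Rounded: 73.30%.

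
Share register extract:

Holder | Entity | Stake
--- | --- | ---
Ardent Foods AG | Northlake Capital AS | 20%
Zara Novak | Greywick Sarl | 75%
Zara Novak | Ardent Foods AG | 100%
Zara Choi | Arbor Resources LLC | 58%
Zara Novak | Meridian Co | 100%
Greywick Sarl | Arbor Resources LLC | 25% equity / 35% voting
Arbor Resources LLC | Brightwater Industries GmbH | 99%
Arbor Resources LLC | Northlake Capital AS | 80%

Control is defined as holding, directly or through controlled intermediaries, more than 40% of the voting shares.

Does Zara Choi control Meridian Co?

No

Zara Choi holds 58% of Arbor, so Zara Choi controls Arbor.
Arbor holds 99% of Brightwater, so Zara Choi controls Brightwater.
Arbor holds 80% of Northlake, so Zara Choi controls Northlake.
Neither Zara Choi nor any entity Zara Choi controls holds any voting interest in Meridian.
So Zara Choi does not control Meridian.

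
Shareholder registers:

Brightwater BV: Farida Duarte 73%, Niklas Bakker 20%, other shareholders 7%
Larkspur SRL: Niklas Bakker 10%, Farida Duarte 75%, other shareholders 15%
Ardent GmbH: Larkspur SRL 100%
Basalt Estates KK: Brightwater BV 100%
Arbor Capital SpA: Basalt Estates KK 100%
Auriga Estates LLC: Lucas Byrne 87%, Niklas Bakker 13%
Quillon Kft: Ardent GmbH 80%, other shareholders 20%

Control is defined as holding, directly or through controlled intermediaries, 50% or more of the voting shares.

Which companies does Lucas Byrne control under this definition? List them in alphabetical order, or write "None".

Auriga Estates LLC

Lucas holds 87% of Auriga, so Lucas controls Auriga.
No other company's threshold is met.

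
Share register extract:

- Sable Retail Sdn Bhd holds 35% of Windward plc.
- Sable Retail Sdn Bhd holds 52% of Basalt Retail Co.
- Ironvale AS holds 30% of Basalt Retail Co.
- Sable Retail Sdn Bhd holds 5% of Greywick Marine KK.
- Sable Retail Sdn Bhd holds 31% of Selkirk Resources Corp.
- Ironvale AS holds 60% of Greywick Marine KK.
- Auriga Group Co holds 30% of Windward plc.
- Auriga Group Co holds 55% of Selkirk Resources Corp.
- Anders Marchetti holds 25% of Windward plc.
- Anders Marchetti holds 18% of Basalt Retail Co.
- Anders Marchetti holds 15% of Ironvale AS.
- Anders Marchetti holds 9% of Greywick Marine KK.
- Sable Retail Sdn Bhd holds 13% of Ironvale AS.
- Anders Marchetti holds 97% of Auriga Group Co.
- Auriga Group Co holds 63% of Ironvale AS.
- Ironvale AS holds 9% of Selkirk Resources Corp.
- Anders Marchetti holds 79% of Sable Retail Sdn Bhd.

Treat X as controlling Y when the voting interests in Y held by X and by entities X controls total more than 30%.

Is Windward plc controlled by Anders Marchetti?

Anders holds 97% of Auriga, so Anders controls Auriga.
Anders holds 79% of Sable, so Anders controls Sable.
Auriga and Sable and Anders together hold 30% + 35% + 25% = 90% of Windward, so Anders controls Windward.

Yes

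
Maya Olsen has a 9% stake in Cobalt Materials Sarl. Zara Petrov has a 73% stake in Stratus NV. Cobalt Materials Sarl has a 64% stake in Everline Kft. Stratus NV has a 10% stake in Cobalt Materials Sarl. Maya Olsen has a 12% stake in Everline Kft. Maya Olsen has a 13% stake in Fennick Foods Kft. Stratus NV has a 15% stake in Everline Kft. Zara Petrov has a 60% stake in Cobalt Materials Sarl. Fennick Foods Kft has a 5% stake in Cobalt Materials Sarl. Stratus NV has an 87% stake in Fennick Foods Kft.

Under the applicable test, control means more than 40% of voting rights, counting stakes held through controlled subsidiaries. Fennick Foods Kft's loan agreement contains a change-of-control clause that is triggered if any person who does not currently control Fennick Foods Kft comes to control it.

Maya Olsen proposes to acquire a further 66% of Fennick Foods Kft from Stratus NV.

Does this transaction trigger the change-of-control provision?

Yes

The purchase adds only to Maya's holdings (Stratus's stake shrinks), so Maya is the only person who could newly come to control Fennick.
Maya's largest direct stake is 13% in Fennick, which does not meet the threshold, so Maya controls no company.
In Fennick, Maya's side holds only 13%, not > 40%.
So before the transaction, Maya does not control Fennick.
After the purchase, Maya's direct stake in Fennick rises to 13% + 66% = 79%, and Stratus's stake falls to 21%.
Maya holds 79% of Fennick, so Maya controls Fennick.
Maya did not control Fennick before and does after, so the clause is triggered.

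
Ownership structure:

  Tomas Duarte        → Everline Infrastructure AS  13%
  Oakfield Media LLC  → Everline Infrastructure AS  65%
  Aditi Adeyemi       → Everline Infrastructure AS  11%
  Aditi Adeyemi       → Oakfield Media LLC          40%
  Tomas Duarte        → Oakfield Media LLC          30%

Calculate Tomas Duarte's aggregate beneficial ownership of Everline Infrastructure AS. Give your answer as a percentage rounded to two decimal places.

Tomas reaches Everline along 2 paths.
Via Oakfield: 30% × 65% = 19.5%.
Direct stake: 13% = 13%.
Total: 19.5% + 13% = 32.5%.
Rounded: 32.50%.

32.50%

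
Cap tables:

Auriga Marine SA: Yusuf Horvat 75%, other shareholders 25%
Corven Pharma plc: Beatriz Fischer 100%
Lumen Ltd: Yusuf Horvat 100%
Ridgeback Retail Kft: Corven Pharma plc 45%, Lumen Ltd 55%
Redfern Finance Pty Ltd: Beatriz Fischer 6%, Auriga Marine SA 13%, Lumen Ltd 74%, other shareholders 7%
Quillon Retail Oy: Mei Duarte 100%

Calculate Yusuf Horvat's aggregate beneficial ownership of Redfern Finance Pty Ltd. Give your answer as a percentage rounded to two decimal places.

Yusuf reaches Redfern along 2 paths.
Via Auriga: 75% × 13% = 9.75%.
Via Lumen: 100% × 74% = 74%.
Total: 9.75% + 74% = 83.75%.

83.75%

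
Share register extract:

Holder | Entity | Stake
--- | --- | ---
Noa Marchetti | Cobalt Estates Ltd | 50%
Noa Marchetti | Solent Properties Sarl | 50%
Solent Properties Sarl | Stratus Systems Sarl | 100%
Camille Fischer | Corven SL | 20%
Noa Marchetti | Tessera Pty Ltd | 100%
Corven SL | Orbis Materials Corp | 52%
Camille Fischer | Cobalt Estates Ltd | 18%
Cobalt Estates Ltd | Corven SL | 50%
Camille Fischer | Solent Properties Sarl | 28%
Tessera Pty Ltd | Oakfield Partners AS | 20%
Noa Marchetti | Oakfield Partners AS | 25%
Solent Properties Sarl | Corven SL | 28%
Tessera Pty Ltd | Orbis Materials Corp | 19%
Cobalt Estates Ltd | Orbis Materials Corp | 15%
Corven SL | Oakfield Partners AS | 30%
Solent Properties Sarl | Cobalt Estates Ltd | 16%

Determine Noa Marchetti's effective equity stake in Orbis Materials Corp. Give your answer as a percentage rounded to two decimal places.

50.06%

Noa reaches Orbis along 6 paths.
Via Tessera: 100% × 19% = 19%.
Via Cobalt → Corven: 50% × 50% × 52% = 13%.
Via Solent → Cobalt → Corven: 50% × 16% × 50% × 52% = 2.08%.
Via Solent → Corven: 50% × 28% × 52% = 7.28%.
Via Cobalt: 50% × 15% = 7.5%.
Via Solent → Cobalt: 50% × 16% × 15% = 1.2%.
Total: 19% + 13% + 2.08% + 7.28% + 7.5% + 1.2% = 50.06%.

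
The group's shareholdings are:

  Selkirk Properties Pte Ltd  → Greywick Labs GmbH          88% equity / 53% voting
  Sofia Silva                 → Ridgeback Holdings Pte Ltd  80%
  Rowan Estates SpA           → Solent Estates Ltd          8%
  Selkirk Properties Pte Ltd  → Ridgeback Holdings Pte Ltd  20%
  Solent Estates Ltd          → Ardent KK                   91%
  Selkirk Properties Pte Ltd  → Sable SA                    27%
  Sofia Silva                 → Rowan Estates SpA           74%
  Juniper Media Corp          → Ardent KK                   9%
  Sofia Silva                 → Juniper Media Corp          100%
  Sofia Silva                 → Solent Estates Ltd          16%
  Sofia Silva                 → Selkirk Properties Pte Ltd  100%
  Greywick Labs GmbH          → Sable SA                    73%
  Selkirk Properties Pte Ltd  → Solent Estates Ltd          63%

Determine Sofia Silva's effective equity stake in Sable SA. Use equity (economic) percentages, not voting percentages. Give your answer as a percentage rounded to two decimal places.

91.24%

Sofia reaches Sable along 2 paths.
Via Selkirk → Greywick: 100% × 88% × 73% = 64.24%.
Via Selkirk: 100% × 27% = 27%.
Total: 64.24% + 27% = 91.24%.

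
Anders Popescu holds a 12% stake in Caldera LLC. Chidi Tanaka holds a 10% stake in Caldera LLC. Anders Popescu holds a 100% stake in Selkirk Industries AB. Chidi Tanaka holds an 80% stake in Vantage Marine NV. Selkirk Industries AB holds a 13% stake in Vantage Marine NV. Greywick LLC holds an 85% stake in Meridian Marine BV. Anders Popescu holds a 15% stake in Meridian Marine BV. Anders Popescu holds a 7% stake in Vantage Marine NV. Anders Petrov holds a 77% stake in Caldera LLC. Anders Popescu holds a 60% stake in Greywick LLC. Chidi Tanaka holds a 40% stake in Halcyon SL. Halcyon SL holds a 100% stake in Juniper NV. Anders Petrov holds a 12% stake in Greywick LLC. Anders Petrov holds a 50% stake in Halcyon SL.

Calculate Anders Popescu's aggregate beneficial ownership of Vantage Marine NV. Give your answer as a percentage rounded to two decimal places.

Anders Popescu reaches Vantage along 2 paths.
Direct stake: 7% = 7%.
Via Selkirk: 100% × 13% = 13%.
Total: 7% + 13% = 20%.
Rounded: 20.00%.

20.00%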